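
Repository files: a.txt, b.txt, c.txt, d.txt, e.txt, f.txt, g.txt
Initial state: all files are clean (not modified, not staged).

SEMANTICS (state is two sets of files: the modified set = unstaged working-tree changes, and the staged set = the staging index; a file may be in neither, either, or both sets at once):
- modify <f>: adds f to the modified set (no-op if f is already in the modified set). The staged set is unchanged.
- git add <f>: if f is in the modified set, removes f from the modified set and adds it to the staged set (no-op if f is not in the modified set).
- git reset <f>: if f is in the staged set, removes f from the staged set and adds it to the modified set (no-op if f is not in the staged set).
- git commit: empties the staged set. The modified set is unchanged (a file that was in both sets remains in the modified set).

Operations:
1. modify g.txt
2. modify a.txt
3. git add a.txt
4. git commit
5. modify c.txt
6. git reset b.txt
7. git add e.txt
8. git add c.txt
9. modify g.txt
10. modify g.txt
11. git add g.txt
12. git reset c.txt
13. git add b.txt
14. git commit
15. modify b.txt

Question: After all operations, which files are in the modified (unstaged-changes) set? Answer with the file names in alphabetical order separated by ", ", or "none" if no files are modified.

Answer: b.txt, c.txt

Derivation:
After op 1 (modify g.txt): modified={g.txt} staged={none}
After op 2 (modify a.txt): modified={a.txt, g.txt} staged={none}
After op 3 (git add a.txt): modified={g.txt} staged={a.txt}
After op 4 (git commit): modified={g.txt} staged={none}
After op 5 (modify c.txt): modified={c.txt, g.txt} staged={none}
After op 6 (git reset b.txt): modified={c.txt, g.txt} staged={none}
After op 7 (git add e.txt): modified={c.txt, g.txt} staged={none}
After op 8 (git add c.txt): modified={g.txt} staged={c.txt}
After op 9 (modify g.txt): modified={g.txt} staged={c.txt}
After op 10 (modify g.txt): modified={g.txt} staged={c.txt}
After op 11 (git add g.txt): modified={none} staged={c.txt, g.txt}
After op 12 (git reset c.txt): modified={c.txt} staged={g.txt}
After op 13 (git add b.txt): modified={c.txt} staged={g.txt}
After op 14 (git commit): modified={c.txt} staged={none}
After op 15 (modify b.txt): modified={b.txt, c.txt} staged={none}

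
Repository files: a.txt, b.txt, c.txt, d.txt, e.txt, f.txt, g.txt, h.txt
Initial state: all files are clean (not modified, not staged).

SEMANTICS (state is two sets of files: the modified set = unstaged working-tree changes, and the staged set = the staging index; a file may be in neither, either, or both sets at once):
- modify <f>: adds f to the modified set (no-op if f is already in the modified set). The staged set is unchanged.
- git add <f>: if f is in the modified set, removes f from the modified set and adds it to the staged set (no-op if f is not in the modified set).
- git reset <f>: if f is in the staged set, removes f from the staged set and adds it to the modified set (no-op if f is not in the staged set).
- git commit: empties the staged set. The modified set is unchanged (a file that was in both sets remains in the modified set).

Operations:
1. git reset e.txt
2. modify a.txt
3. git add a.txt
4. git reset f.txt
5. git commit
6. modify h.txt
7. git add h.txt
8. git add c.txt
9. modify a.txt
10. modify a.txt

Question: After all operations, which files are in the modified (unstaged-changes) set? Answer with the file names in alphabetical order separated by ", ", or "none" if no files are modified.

After op 1 (git reset e.txt): modified={none} staged={none}
After op 2 (modify a.txt): modified={a.txt} staged={none}
After op 3 (git add a.txt): modified={none} staged={a.txt}
After op 4 (git reset f.txt): modified={none} staged={a.txt}
After op 5 (git commit): modified={none} staged={none}
After op 6 (modify h.txt): modified={h.txt} staged={none}
After op 7 (git add h.txt): modified={none} staged={h.txt}
After op 8 (git add c.txt): modified={none} staged={h.txt}
After op 9 (modify a.txt): modified={a.txt} staged={h.txt}
After op 10 (modify a.txt): modified={a.txt} staged={h.txt}

Answer: a.txt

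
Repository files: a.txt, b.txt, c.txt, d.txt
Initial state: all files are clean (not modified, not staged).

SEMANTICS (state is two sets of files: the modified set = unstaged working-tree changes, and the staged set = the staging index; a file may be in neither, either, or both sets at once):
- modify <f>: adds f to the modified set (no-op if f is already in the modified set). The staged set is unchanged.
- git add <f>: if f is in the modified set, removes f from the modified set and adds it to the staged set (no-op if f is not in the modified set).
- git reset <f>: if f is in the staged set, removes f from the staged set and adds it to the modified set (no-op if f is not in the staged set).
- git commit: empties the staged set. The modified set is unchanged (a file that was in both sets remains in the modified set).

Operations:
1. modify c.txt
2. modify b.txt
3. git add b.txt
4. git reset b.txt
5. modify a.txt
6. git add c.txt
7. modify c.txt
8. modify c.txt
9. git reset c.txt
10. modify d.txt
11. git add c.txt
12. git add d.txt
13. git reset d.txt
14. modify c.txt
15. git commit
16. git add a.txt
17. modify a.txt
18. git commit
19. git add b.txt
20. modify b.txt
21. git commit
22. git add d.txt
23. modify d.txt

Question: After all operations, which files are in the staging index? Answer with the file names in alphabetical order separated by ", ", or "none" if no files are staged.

After op 1 (modify c.txt): modified={c.txt} staged={none}
After op 2 (modify b.txt): modified={b.txt, c.txt} staged={none}
After op 3 (git add b.txt): modified={c.txt} staged={b.txt}
After op 4 (git reset b.txt): modified={b.txt, c.txt} staged={none}
After op 5 (modify a.txt): modified={a.txt, b.txt, c.txt} staged={none}
After op 6 (git add c.txt): modified={a.txt, b.txt} staged={c.txt}
After op 7 (modify c.txt): modified={a.txt, b.txt, c.txt} staged={c.txt}
After op 8 (modify c.txt): modified={a.txt, b.txt, c.txt} staged={c.txt}
After op 9 (git reset c.txt): modified={a.txt, b.txt, c.txt} staged={none}
After op 10 (modify d.txt): modified={a.txt, b.txt, c.txt, d.txt} staged={none}
After op 11 (git add c.txt): modified={a.txt, b.txt, d.txt} staged={c.txt}
After op 12 (git add d.txt): modified={a.txt, b.txt} staged={c.txt, d.txt}
After op 13 (git reset d.txt): modified={a.txt, b.txt, d.txt} staged={c.txt}
After op 14 (modify c.txt): modified={a.txt, b.txt, c.txt, d.txt} staged={c.txt}
After op 15 (git commit): modified={a.txt, b.txt, c.txt, d.txt} staged={none}
After op 16 (git add a.txt): modified={b.txt, c.txt, d.txt} staged={a.txt}
After op 17 (modify a.txt): modified={a.txt, b.txt, c.txt, d.txt} staged={a.txt}
After op 18 (git commit): modified={a.txt, b.txt, c.txt, d.txt} staged={none}
After op 19 (git add b.txt): modified={a.txt, c.txt, d.txt} staged={b.txt}
After op 20 (modify b.txt): modified={a.txt, b.txt, c.txt, d.txt} staged={b.txt}
After op 21 (git commit): modified={a.txt, b.txt, c.txt, d.txt} staged={none}
After op 22 (git add d.txt): modified={a.txt, b.txt, c.txt} staged={d.txt}
After op 23 (modify d.txt): modified={a.txt, b.txt, c.txt, d.txt} staged={d.txt}

Answer: d.txt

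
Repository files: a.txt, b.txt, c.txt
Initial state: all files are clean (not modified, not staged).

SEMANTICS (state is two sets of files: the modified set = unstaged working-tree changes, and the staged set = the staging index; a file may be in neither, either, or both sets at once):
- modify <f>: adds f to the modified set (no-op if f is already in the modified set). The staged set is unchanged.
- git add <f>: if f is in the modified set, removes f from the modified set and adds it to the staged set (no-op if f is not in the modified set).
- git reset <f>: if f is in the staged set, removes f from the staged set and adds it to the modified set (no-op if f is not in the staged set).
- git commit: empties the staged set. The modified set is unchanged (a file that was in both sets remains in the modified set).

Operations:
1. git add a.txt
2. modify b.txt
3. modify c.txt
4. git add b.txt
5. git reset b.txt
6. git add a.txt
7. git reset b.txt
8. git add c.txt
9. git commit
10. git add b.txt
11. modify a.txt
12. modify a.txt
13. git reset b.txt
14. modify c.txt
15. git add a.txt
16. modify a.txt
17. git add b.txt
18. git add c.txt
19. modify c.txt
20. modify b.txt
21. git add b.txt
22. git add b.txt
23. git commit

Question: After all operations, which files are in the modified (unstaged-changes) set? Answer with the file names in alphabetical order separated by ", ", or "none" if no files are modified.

After op 1 (git add a.txt): modified={none} staged={none}
After op 2 (modify b.txt): modified={b.txt} staged={none}
After op 3 (modify c.txt): modified={b.txt, c.txt} staged={none}
After op 4 (git add b.txt): modified={c.txt} staged={b.txt}
After op 5 (git reset b.txt): modified={b.txt, c.txt} staged={none}
After op 6 (git add a.txt): modified={b.txt, c.txt} staged={none}
After op 7 (git reset b.txt): modified={b.txt, c.txt} staged={none}
After op 8 (git add c.txt): modified={b.txt} staged={c.txt}
After op 9 (git commit): modified={b.txt} staged={none}
After op 10 (git add b.txt): modified={none} staged={b.txt}
After op 11 (modify a.txt): modified={a.txt} staged={b.txt}
After op 12 (modify a.txt): modified={a.txt} staged={b.txt}
After op 13 (git reset b.txt): modified={a.txt, b.txt} staged={none}
After op 14 (modify c.txt): modified={a.txt, b.txt, c.txt} staged={none}
After op 15 (git add a.txt): modified={b.txt, c.txt} staged={a.txt}
After op 16 (modify a.txt): modified={a.txt, b.txt, c.txt} staged={a.txt}
After op 17 (git add b.txt): modified={a.txt, c.txt} staged={a.txt, b.txt}
After op 18 (git add c.txt): modified={a.txt} staged={a.txt, b.txt, c.txt}
After op 19 (modify c.txt): modified={a.txt, c.txt} staged={a.txt, b.txt, c.txt}
After op 20 (modify b.txt): modified={a.txt, b.txt, c.txt} staged={a.txt, b.txt, c.txt}
After op 21 (git add b.txt): modified={a.txt, c.txt} staged={a.txt, b.txt, c.txt}
After op 22 (git add b.txt): modified={a.txt, c.txt} staged={a.txt, b.txt, c.txt}
After op 23 (git commit): modified={a.txt, c.txt} staged={none}

Answer: a.txt, c.txt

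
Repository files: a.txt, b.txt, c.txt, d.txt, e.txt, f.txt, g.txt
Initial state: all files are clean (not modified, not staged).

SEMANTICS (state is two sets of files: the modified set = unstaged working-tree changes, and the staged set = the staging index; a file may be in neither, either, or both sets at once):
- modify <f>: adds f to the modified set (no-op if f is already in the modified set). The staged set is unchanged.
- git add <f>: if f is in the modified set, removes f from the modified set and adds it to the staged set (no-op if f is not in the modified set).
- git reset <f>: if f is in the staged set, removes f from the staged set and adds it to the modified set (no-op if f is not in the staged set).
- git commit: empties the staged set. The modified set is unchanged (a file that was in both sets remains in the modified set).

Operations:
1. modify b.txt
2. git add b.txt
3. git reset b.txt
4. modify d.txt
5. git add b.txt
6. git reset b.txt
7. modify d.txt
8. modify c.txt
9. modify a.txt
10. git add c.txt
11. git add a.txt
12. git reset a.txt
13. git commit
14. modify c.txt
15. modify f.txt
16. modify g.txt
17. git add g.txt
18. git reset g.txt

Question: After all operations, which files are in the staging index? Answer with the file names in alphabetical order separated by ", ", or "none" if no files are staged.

Answer: none

Derivation:
After op 1 (modify b.txt): modified={b.txt} staged={none}
After op 2 (git add b.txt): modified={none} staged={b.txt}
After op 3 (git reset b.txt): modified={b.txt} staged={none}
After op 4 (modify d.txt): modified={b.txt, d.txt} staged={none}
After op 5 (git add b.txt): modified={d.txt} staged={b.txt}
After op 6 (git reset b.txt): modified={b.txt, d.txt} staged={none}
After op 7 (modify d.txt): modified={b.txt, d.txt} staged={none}
After op 8 (modify c.txt): modified={b.txt, c.txt, d.txt} staged={none}
After op 9 (modify a.txt): modified={a.txt, b.txt, c.txt, d.txt} staged={none}
After op 10 (git add c.txt): modified={a.txt, b.txt, d.txt} staged={c.txt}
After op 11 (git add a.txt): modified={b.txt, d.txt} staged={a.txt, c.txt}
After op 12 (git reset a.txt): modified={a.txt, b.txt, d.txt} staged={c.txt}
After op 13 (git commit): modified={a.txt, b.txt, d.txt} staged={none}
After op 14 (modify c.txt): modified={a.txt, b.txt, c.txt, d.txt} staged={none}
After op 15 (modify f.txt): modified={a.txt, b.txt, c.txt, d.txt, f.txt} staged={none}
After op 16 (modify g.txt): modified={a.txt, b.txt, c.txt, d.txt, f.txt, g.txt} staged={none}
After op 17 (git add g.txt): modified={a.txt, b.txt, c.txt, d.txt, f.txt} staged={g.txt}
After op 18 (git reset g.txt): modified={a.txt, b.txt, c.txt, d.txt, f.txt, g.txt} staged={none}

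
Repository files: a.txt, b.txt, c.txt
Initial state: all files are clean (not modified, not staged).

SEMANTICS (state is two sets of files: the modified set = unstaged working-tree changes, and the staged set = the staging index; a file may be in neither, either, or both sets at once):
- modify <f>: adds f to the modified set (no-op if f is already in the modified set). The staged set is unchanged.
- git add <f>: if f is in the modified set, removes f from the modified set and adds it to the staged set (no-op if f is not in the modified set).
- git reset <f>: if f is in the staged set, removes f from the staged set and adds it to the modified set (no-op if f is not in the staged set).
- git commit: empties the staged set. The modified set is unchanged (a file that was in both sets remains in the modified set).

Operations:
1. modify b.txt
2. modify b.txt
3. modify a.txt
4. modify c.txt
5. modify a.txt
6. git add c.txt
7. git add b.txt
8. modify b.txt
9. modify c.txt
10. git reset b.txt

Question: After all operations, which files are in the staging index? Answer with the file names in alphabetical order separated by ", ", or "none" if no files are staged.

After op 1 (modify b.txt): modified={b.txt} staged={none}
After op 2 (modify b.txt): modified={b.txt} staged={none}
After op 3 (modify a.txt): modified={a.txt, b.txt} staged={none}
After op 4 (modify c.txt): modified={a.txt, b.txt, c.txt} staged={none}
After op 5 (modify a.txt): modified={a.txt, b.txt, c.txt} staged={none}
After op 6 (git add c.txt): modified={a.txt, b.txt} staged={c.txt}
After op 7 (git add b.txt): modified={a.txt} staged={b.txt, c.txt}
After op 8 (modify b.txt): modified={a.txt, b.txt} staged={b.txt, c.txt}
After op 9 (modify c.txt): modified={a.txt, b.txt, c.txt} staged={b.txt, c.txt}
After op 10 (git reset b.txt): modified={a.txt, b.txt, c.txt} staged={c.txt}

Answer: c.txt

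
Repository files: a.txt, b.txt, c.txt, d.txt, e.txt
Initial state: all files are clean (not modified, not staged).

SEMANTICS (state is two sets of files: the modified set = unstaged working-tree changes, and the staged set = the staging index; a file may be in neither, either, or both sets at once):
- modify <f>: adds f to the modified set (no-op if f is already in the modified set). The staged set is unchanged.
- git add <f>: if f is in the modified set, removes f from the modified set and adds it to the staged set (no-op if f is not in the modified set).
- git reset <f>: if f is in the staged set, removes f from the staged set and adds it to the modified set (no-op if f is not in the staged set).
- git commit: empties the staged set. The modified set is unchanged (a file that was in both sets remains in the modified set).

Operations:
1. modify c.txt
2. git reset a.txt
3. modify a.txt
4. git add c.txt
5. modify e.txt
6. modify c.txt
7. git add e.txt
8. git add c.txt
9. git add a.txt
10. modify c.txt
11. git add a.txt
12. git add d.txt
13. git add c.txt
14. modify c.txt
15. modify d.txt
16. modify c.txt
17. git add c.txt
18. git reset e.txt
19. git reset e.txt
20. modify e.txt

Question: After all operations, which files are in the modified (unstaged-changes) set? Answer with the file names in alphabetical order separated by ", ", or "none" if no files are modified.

Answer: d.txt, e.txt

Derivation:
After op 1 (modify c.txt): modified={c.txt} staged={none}
After op 2 (git reset a.txt): modified={c.txt} staged={none}
After op 3 (modify a.txt): modified={a.txt, c.txt} staged={none}
After op 4 (git add c.txt): modified={a.txt} staged={c.txt}
After op 5 (modify e.txt): modified={a.txt, e.txt} staged={c.txt}
After op 6 (modify c.txt): modified={a.txt, c.txt, e.txt} staged={c.txt}
After op 7 (git add e.txt): modified={a.txt, c.txt} staged={c.txt, e.txt}
After op 8 (git add c.txt): modified={a.txt} staged={c.txt, e.txt}
After op 9 (git add a.txt): modified={none} staged={a.txt, c.txt, e.txt}
After op 10 (modify c.txt): modified={c.txt} staged={a.txt, c.txt, e.txt}
After op 11 (git add a.txt): modified={c.txt} staged={a.txt, c.txt, e.txt}
After op 12 (git add d.txt): modified={c.txt} staged={a.txt, c.txt, e.txt}
After op 13 (git add c.txt): modified={none} staged={a.txt, c.txt, e.txt}
After op 14 (modify c.txt): modified={c.txt} staged={a.txt, c.txt, e.txt}
After op 15 (modify d.txt): modified={c.txt, d.txt} staged={a.txt, c.txt, e.txt}
After op 16 (modify c.txt): modified={c.txt, d.txt} staged={a.txt, c.txt, e.txt}
After op 17 (git add c.txt): modified={d.txt} staged={a.txt, c.txt, e.txt}
After op 18 (git reset e.txt): modified={d.txt, e.txt} staged={a.txt, c.txt}
After op 19 (git reset e.txt): modified={d.txt, e.txt} staged={a.txt, c.txt}
After op 20 (modify e.txt): modified={d.txt, e.txt} staged={a.txt, c.txt}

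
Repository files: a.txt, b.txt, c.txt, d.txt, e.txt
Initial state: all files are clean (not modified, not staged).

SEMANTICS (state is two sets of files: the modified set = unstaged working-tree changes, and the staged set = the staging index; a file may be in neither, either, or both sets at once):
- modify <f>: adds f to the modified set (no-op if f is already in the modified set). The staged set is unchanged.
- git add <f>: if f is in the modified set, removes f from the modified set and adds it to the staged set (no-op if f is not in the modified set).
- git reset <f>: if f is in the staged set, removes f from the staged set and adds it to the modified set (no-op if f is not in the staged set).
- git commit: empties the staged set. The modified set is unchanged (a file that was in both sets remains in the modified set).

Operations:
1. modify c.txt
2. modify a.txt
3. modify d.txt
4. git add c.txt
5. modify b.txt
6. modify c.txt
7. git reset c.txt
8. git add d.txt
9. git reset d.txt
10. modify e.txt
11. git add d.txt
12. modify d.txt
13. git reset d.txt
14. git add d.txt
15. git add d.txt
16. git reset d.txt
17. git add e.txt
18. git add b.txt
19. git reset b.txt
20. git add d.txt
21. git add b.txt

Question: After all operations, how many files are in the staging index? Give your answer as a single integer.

Answer: 3

Derivation:
After op 1 (modify c.txt): modified={c.txt} staged={none}
After op 2 (modify a.txt): modified={a.txt, c.txt} staged={none}
After op 3 (modify d.txt): modified={a.txt, c.txt, d.txt} staged={none}
After op 4 (git add c.txt): modified={a.txt, d.txt} staged={c.txt}
After op 5 (modify b.txt): modified={a.txt, b.txt, d.txt} staged={c.txt}
After op 6 (modify c.txt): modified={a.txt, b.txt, c.txt, d.txt} staged={c.txt}
After op 7 (git reset c.txt): modified={a.txt, b.txt, c.txt, d.txt} staged={none}
After op 8 (git add d.txt): modified={a.txt, b.txt, c.txt} staged={d.txt}
After op 9 (git reset d.txt): modified={a.txt, b.txt, c.txt, d.txt} staged={none}
After op 10 (modify e.txt): modified={a.txt, b.txt, c.txt, d.txt, e.txt} staged={none}
After op 11 (git add d.txt): modified={a.txt, b.txt, c.txt, e.txt} staged={d.txt}
After op 12 (modify d.txt): modified={a.txt, b.txt, c.txt, d.txt, e.txt} staged={d.txt}
After op 13 (git reset d.txt): modified={a.txt, b.txt, c.txt, d.txt, e.txt} staged={none}
After op 14 (git add d.txt): modified={a.txt, b.txt, c.txt, e.txt} staged={d.txt}
After op 15 (git add d.txt): modified={a.txt, b.txt, c.txt, e.txt} staged={d.txt}
After op 16 (git reset d.txt): modified={a.txt, b.txt, c.txt, d.txt, e.txt} staged={none}
After op 17 (git add e.txt): modified={a.txt, b.txt, c.txt, d.txt} staged={e.txt}
After op 18 (git add b.txt): modified={a.txt, c.txt, d.txt} staged={b.txt, e.txt}
After op 19 (git reset b.txt): modified={a.txt, b.txt, c.txt, d.txt} staged={e.txt}
After op 20 (git add d.txt): modified={a.txt, b.txt, c.txt} staged={d.txt, e.txt}
After op 21 (git add b.txt): modified={a.txt, c.txt} staged={b.txt, d.txt, e.txt}
Final staged set: {b.txt, d.txt, e.txt} -> count=3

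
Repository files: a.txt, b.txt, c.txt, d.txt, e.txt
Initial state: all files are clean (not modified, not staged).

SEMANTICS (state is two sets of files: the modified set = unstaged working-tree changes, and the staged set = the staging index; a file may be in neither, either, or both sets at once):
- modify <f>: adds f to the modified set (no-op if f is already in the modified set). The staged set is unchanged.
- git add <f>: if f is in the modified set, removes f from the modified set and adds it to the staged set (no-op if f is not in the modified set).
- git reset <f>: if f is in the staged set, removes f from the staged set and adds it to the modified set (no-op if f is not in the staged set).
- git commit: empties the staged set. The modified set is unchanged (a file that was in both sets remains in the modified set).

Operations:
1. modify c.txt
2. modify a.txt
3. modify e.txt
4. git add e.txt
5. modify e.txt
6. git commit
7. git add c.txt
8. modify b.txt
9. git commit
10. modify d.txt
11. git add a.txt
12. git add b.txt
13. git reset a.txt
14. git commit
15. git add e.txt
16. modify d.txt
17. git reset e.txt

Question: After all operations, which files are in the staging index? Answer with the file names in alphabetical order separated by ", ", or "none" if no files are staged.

After op 1 (modify c.txt): modified={c.txt} staged={none}
After op 2 (modify a.txt): modified={a.txt, c.txt} staged={none}
After op 3 (modify e.txt): modified={a.txt, c.txt, e.txt} staged={none}
After op 4 (git add e.txt): modified={a.txt, c.txt} staged={e.txt}
After op 5 (modify e.txt): modified={a.txt, c.txt, e.txt} staged={e.txt}
After op 6 (git commit): modified={a.txt, c.txt, e.txt} staged={none}
After op 7 (git add c.txt): modified={a.txt, e.txt} staged={c.txt}
After op 8 (modify b.txt): modified={a.txt, b.txt, e.txt} staged={c.txt}
After op 9 (git commit): modified={a.txt, b.txt, e.txt} staged={none}
After op 10 (modify d.txt): modified={a.txt, b.txt, d.txt, e.txt} staged={none}
After op 11 (git add a.txt): modified={b.txt, d.txt, e.txt} staged={a.txt}
After op 12 (git add b.txt): modified={d.txt, e.txt} staged={a.txt, b.txt}
After op 13 (git reset a.txt): modified={a.txt, d.txt, e.txt} staged={b.txt}
After op 14 (git commit): modified={a.txt, d.txt, e.txt} staged={none}
After op 15 (git add e.txt): modified={a.txt, d.txt} staged={e.txt}
After op 16 (modify d.txt): modified={a.txt, d.txt} staged={e.txt}
After op 17 (git reset e.txt): modified={a.txt, d.txt, e.txt} staged={none}

Answer: none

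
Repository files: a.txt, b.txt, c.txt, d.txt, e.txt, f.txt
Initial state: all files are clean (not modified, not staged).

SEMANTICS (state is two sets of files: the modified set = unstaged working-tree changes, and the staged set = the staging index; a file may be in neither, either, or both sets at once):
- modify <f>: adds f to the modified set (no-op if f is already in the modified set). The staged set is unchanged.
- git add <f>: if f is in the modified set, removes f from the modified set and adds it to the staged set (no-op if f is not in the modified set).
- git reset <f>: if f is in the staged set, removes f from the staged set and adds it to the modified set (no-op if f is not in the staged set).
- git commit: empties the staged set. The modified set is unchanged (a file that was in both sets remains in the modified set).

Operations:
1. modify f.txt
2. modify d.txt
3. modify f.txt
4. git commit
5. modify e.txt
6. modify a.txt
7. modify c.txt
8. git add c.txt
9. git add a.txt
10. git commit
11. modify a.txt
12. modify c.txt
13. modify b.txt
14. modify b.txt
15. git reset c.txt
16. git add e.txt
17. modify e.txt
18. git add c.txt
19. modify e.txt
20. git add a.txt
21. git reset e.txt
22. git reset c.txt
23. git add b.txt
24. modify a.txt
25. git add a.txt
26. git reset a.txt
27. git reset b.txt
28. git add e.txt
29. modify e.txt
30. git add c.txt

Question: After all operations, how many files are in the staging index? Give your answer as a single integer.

After op 1 (modify f.txt): modified={f.txt} staged={none}
After op 2 (modify d.txt): modified={d.txt, f.txt} staged={none}
After op 3 (modify f.txt): modified={d.txt, f.txt} staged={none}
After op 4 (git commit): modified={d.txt, f.txt} staged={none}
After op 5 (modify e.txt): modified={d.txt, e.txt, f.txt} staged={none}
After op 6 (modify a.txt): modified={a.txt, d.txt, e.txt, f.txt} staged={none}
After op 7 (modify c.txt): modified={a.txt, c.txt, d.txt, e.txt, f.txt} staged={none}
After op 8 (git add c.txt): modified={a.txt, d.txt, e.txt, f.txt} staged={c.txt}
After op 9 (git add a.txt): modified={d.txt, e.txt, f.txt} staged={a.txt, c.txt}
After op 10 (git commit): modified={d.txt, e.txt, f.txt} staged={none}
After op 11 (modify a.txt): modified={a.txt, d.txt, e.txt, f.txt} staged={none}
After op 12 (modify c.txt): modified={a.txt, c.txt, d.txt, e.txt, f.txt} staged={none}
After op 13 (modify b.txt): modified={a.txt, b.txt, c.txt, d.txt, e.txt, f.txt} staged={none}
After op 14 (modify b.txt): modified={a.txt, b.txt, c.txt, d.txt, e.txt, f.txt} staged={none}
After op 15 (git reset c.txt): modified={a.txt, b.txt, c.txt, d.txt, e.txt, f.txt} staged={none}
After op 16 (git add e.txt): modified={a.txt, b.txt, c.txt, d.txt, f.txt} staged={e.txt}
After op 17 (modify e.txt): modified={a.txt, b.txt, c.txt, d.txt, e.txt, f.txt} staged={e.txt}
After op 18 (git add c.txt): modified={a.txt, b.txt, d.txt, e.txt, f.txt} staged={c.txt, e.txt}
After op 19 (modify e.txt): modified={a.txt, b.txt, d.txt, e.txt, f.txt} staged={c.txt, e.txt}
After op 20 (git add a.txt): modified={b.txt, d.txt, e.txt, f.txt} staged={a.txt, c.txt, e.txt}
After op 21 (git reset e.txt): modified={b.txt, d.txt, e.txt, f.txt} staged={a.txt, c.txt}
After op 22 (git reset c.txt): modified={b.txt, c.txt, d.txt, e.txt, f.txt} staged={a.txt}
After op 23 (git add b.txt): modified={c.txt, d.txt, e.txt, f.txt} staged={a.txt, b.txt}
After op 24 (modify a.txt): modified={a.txt, c.txt, d.txt, e.txt, f.txt} staged={a.txt, b.txt}
After op 25 (git add a.txt): modified={c.txt, d.txt, e.txt, f.txt} staged={a.txt, b.txt}
After op 26 (git reset a.txt): modified={a.txt, c.txt, d.txt, e.txt, f.txt} staged={b.txt}
After op 27 (git reset b.txt): modified={a.txt, b.txt, c.txt, d.txt, e.txt, f.txt} staged={none}
After op 28 (git add e.txt): modified={a.txt, b.txt, c.txt, d.txt, f.txt} staged={e.txt}
After op 29 (modify e.txt): modified={a.txt, b.txt, c.txt, d.txt, e.txt, f.txt} staged={e.txt}
After op 30 (git add c.txt): modified={a.txt, b.txt, d.txt, e.txt, f.txt} staged={c.txt, e.txt}
Final staged set: {c.txt, e.txt} -> count=2

Answer: 2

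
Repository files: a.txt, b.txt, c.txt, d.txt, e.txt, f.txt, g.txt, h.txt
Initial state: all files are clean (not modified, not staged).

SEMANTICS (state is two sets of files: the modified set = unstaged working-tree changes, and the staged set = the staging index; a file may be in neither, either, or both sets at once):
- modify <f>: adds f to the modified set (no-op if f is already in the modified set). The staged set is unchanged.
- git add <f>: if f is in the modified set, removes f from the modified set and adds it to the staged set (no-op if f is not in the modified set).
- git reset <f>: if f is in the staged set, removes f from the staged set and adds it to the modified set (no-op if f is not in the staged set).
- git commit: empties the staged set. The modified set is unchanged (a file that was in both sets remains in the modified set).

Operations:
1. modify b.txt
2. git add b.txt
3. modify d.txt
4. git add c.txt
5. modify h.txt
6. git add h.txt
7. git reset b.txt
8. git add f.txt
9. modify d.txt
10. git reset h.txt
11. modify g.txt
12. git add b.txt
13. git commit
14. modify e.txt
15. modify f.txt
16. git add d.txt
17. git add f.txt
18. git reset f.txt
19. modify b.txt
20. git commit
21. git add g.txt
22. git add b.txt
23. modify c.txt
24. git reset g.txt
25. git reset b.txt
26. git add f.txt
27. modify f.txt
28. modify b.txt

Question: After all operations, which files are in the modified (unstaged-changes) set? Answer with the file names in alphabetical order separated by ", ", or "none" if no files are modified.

Answer: b.txt, c.txt, e.txt, f.txt, g.txt, h.txt

Derivation:
After op 1 (modify b.txt): modified={b.txt} staged={none}
After op 2 (git add b.txt): modified={none} staged={b.txt}
After op 3 (modify d.txt): modified={d.txt} staged={b.txt}
After op 4 (git add c.txt): modified={d.txt} staged={b.txt}
After op 5 (modify h.txt): modified={d.txt, h.txt} staged={b.txt}
After op 6 (git add h.txt): modified={d.txt} staged={b.txt, h.txt}
After op 7 (git reset b.txt): modified={b.txt, d.txt} staged={h.txt}
After op 8 (git add f.txt): modified={b.txt, d.txt} staged={h.txt}
After op 9 (modify d.txt): modified={b.txt, d.txt} staged={h.txt}
After op 10 (git reset h.txt): modified={b.txt, d.txt, h.txt} staged={none}
After op 11 (modify g.txt): modified={b.txt, d.txt, g.txt, h.txt} staged={none}
After op 12 (git add b.txt): modified={d.txt, g.txt, h.txt} staged={b.txt}
After op 13 (git commit): modified={d.txt, g.txt, h.txt} staged={none}
After op 14 (modify e.txt): modified={d.txt, e.txt, g.txt, h.txt} staged={none}
After op 15 (modify f.txt): modified={d.txt, e.txt, f.txt, g.txt, h.txt} staged={none}
After op 16 (git add d.txt): modified={e.txt, f.txt, g.txt, h.txt} staged={d.txt}
After op 17 (git add f.txt): modified={e.txt, g.txt, h.txt} staged={d.txt, f.txt}
After op 18 (git reset f.txt): modified={e.txt, f.txt, g.txt, h.txt} staged={d.txt}
After op 19 (modify b.txt): modified={b.txt, e.txt, f.txt, g.txt, h.txt} staged={d.txt}
After op 20 (git commit): modified={b.txt, e.txt, f.txt, g.txt, h.txt} staged={none}
After op 21 (git add g.txt): modified={b.txt, e.txt, f.txt, h.txt} staged={g.txt}
After op 22 (git add b.txt): modified={e.txt, f.txt, h.txt} staged={b.txt, g.txt}
After op 23 (modify c.txt): modified={c.txt, e.txt, f.txt, h.txt} staged={b.txt, g.txt}
After op 24 (git reset g.txt): modified={c.txt, e.txt, f.txt, g.txt, h.txt} staged={b.txt}
After op 25 (git reset b.txt): modified={b.txt, c.txt, e.txt, f.txt, g.txt, h.txt} staged={none}
After op 26 (git add f.txt): modified={b.txt, c.txt, e.txt, g.txt, h.txt} staged={f.txt}
After op 27 (modify f.txt): modified={b.txt, c.txt, e.txt, f.txt, g.txt, h.txt} staged={f.txt}
After op 28 (modify b.txt): modified={b.txt, c.txt, e.txt, f.txt, g.txt, h.txt} staged={f.txt}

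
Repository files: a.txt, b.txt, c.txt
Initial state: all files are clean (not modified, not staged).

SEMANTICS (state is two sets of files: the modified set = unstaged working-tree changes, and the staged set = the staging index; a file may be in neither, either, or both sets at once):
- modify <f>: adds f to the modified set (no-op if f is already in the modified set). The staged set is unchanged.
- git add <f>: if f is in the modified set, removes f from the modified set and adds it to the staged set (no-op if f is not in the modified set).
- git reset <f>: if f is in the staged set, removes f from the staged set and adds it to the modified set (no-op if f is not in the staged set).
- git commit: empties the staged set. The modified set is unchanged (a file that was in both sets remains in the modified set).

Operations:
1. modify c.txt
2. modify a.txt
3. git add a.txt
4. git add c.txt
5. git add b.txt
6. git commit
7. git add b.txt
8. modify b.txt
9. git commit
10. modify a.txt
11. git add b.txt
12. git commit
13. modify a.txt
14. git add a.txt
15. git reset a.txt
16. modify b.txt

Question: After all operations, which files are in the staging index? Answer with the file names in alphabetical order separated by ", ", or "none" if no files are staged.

Answer: none

Derivation:
After op 1 (modify c.txt): modified={c.txt} staged={none}
After op 2 (modify a.txt): modified={a.txt, c.txt} staged={none}
After op 3 (git add a.txt): modified={c.txt} staged={a.txt}
After op 4 (git add c.txt): modified={none} staged={a.txt, c.txt}
After op 5 (git add b.txt): modified={none} staged={a.txt, c.txt}
After op 6 (git commit): modified={none} staged={none}
After op 7 (git add b.txt): modified={none} staged={none}
After op 8 (modify b.txt): modified={b.txt} staged={none}
After op 9 (git commit): modified={b.txt} staged={none}
After op 10 (modify a.txt): modified={a.txt, b.txt} staged={none}
After op 11 (git add b.txt): modified={a.txt} staged={b.txt}
After op 12 (git commit): modified={a.txt} staged={none}
After op 13 (modify a.txt): modified={a.txt} staged={none}
After op 14 (git add a.txt): modified={none} staged={a.txt}
After op 15 (git reset a.txt): modified={a.txt} staged={none}
After op 16 (modify b.txt): modified={a.txt, b.txt} staged={none}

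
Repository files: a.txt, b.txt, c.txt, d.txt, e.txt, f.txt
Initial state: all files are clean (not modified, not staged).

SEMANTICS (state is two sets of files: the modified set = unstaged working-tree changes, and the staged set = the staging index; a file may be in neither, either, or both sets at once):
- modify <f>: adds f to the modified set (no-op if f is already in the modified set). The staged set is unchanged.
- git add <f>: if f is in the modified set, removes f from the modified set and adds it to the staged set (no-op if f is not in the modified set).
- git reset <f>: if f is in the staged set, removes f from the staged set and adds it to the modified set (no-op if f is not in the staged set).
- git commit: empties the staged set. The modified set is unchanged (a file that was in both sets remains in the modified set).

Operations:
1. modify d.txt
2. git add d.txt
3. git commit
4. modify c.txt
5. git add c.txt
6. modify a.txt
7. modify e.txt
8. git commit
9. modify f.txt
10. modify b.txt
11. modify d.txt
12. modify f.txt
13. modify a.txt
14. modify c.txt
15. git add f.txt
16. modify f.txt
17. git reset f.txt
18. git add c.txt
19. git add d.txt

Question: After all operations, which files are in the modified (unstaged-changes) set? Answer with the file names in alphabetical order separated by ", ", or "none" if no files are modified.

After op 1 (modify d.txt): modified={d.txt} staged={none}
After op 2 (git add d.txt): modified={none} staged={d.txt}
After op 3 (git commit): modified={none} staged={none}
After op 4 (modify c.txt): modified={c.txt} staged={none}
After op 5 (git add c.txt): modified={none} staged={c.txt}
After op 6 (modify a.txt): modified={a.txt} staged={c.txt}
After op 7 (modify e.txt): modified={a.txt, e.txt} staged={c.txt}
After op 8 (git commit): modified={a.txt, e.txt} staged={none}
After op 9 (modify f.txt): modified={a.txt, e.txt, f.txt} staged={none}
After op 10 (modify b.txt): modified={a.txt, b.txt, e.txt, f.txt} staged={none}
After op 11 (modify d.txt): modified={a.txt, b.txt, d.txt, e.txt, f.txt} staged={none}
After op 12 (modify f.txt): modified={a.txt, b.txt, d.txt, e.txt, f.txt} staged={none}
After op 13 (modify a.txt): modified={a.txt, b.txt, d.txt, e.txt, f.txt} staged={none}
After op 14 (modify c.txt): modified={a.txt, b.txt, c.txt, d.txt, e.txt, f.txt} staged={none}
After op 15 (git add f.txt): modified={a.txt, b.txt, c.txt, d.txt, e.txt} staged={f.txt}
After op 16 (modify f.txt): modified={a.txt, b.txt, c.txt, d.txt, e.txt, f.txt} staged={f.txt}
After op 17 (git reset f.txt): modified={a.txt, b.txt, c.txt, d.txt, e.txt, f.txt} staged={none}
After op 18 (git add c.txt): modified={a.txt, b.txt, d.txt, e.txt, f.txt} staged={c.txt}
After op 19 (git add d.txt): modified={a.txt, b.txt, e.txt, f.txt} staged={c.txt, d.txt}

Answer: a.txt, b.txt, e.txt, f.txt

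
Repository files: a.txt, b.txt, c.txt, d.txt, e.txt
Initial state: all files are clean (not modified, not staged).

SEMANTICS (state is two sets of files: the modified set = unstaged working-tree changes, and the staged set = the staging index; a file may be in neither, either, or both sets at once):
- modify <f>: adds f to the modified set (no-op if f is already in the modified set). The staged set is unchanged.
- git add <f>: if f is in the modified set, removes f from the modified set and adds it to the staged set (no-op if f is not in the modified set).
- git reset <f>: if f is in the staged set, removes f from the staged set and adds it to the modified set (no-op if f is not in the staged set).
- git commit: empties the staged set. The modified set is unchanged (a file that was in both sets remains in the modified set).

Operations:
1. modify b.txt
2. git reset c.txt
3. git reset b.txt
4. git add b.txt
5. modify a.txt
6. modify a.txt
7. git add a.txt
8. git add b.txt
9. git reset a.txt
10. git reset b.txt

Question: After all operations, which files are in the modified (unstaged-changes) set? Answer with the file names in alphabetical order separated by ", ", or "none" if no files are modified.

Answer: a.txt, b.txt

Derivation:
After op 1 (modify b.txt): modified={b.txt} staged={none}
After op 2 (git reset c.txt): modified={b.txt} staged={none}
After op 3 (git reset b.txt): modified={b.txt} staged={none}
After op 4 (git add b.txt): modified={none} staged={b.txt}
After op 5 (modify a.txt): modified={a.txt} staged={b.txt}
After op 6 (modify a.txt): modified={a.txt} staged={b.txt}
After op 7 (git add a.txt): modified={none} staged={a.txt, b.txt}
After op 8 (git add b.txt): modified={none} staged={a.txt, b.txt}
After op 9 (git reset a.txt): modified={a.txt} staged={b.txt}
After op 10 (git reset b.txt): modified={a.txt, b.txt} staged={none}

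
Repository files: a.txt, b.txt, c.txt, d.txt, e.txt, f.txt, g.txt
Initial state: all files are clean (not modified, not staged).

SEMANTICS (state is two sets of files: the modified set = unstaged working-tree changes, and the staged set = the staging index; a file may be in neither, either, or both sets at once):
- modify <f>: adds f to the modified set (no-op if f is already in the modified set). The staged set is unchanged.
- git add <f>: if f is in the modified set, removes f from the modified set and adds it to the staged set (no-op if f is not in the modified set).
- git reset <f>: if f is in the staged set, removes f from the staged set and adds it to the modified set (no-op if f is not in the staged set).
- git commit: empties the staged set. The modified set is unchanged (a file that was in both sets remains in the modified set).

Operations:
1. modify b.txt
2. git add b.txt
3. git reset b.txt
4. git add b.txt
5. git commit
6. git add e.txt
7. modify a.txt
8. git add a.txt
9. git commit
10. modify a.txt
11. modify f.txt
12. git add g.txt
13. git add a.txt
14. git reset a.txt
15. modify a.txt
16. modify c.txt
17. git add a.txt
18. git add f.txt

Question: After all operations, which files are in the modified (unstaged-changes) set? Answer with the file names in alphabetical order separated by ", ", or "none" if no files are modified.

After op 1 (modify b.txt): modified={b.txt} staged={none}
After op 2 (git add b.txt): modified={none} staged={b.txt}
After op 3 (git reset b.txt): modified={b.txt} staged={none}
After op 4 (git add b.txt): modified={none} staged={b.txt}
After op 5 (git commit): modified={none} staged={none}
After op 6 (git add e.txt): modified={none} staged={none}
After op 7 (modify a.txt): modified={a.txt} staged={none}
After op 8 (git add a.txt): modified={none} staged={a.txt}
After op 9 (git commit): modified={none} staged={none}
After op 10 (modify a.txt): modified={a.txt} staged={none}
After op 11 (modify f.txt): modified={a.txt, f.txt} staged={none}
After op 12 (git add g.txt): modified={a.txt, f.txt} staged={none}
After op 13 (git add a.txt): modified={f.txt} staged={a.txt}
After op 14 (git reset a.txt): modified={a.txt, f.txt} staged={none}
After op 15 (modify a.txt): modified={a.txt, f.txt} staged={none}
After op 16 (modify c.txt): modified={a.txt, c.txt, f.txt} staged={none}
After op 17 (git add a.txt): modified={c.txt, f.txt} staged={a.txt}
After op 18 (git add f.txt): modified={c.txt} staged={a.txt, f.txt}

Answer: c.txt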